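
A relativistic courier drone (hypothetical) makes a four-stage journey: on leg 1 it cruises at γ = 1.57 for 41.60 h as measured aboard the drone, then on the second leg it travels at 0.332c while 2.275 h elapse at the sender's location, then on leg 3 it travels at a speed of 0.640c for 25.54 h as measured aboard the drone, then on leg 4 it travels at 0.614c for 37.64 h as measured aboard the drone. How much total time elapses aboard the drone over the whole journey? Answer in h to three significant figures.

Leg 1: 41.60 h is already measured aboard the drone.
Leg 2: γ = 1/√(1 − 0.332²) = 1/√0.8898 = 1.060; τ_2 = 2.275/1.060 = 2.146 h.
Leg 3: 25.54 h is already measured aboard the drone.
Leg 4: 37.64 h is already measured aboard the drone.
Total: 41.60 + 2.146 + 25.54 + 37.64 h.

τ = 107 h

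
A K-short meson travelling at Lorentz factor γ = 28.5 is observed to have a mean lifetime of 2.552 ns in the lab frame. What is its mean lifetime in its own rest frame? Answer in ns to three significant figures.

τ₀ = 0.0895 ns

γ = 28.5
The lab-frame lifetime is the dilated interval; the proper lifetime is τ₀ = Δt/γ = 2.552/28.50 ns.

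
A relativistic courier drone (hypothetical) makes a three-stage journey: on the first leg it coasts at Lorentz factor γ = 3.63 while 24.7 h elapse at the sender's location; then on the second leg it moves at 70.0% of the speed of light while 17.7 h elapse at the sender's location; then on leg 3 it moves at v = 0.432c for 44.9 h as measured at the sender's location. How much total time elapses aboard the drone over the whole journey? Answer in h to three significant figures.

Leg 1: γ = 3.63; τ_1 = 24.7/3.630 = 6.804 h.
Leg 2: β = 0.700; γ = 1/√(1 − 0.700²) = 1/√0.5100 = 1.400; τ_2 = 17.7/1.400 = 12.64 h.
Leg 3: γ = 1/√(1 − 0.432²) = 1/√0.8134 = 1.109; τ_3 = 44.9/1.109 = 40.49 h.
Total: 6.804 + 12.64 + 40.49 h.

τ = 59.9 h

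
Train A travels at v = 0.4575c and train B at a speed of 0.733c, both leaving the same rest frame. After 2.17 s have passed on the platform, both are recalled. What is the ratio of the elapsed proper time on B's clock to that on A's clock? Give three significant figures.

τ_B/τ_A = 0.765

A: γ = 1/√(1 − 0.4575²) = 1/√0.7907 = 1.125. B: γ = 1/√(1 − 0.733²) = 1/√0.4627 = 1.470.
τ_A/τ_B = γ_B/γ_A = 1.470/1.125 = 1.307, so τ_B/τ_A = 0.7650.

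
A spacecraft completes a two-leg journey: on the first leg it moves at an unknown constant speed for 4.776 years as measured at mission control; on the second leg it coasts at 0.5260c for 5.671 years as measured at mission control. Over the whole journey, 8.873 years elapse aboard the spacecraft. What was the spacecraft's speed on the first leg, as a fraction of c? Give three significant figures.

Leg 1: speed unknown; τ_1 = 4.776/γ_1.
Leg 2: γ = 1/√(1 − 0.5260²) = 1/√0.7233 = 1.176; τ_2 = 5.671/1.176 = 4.823 years.
Total proper time: τ_1 + 4.823 = 8.873, so τ_1 = 8.873 − 4.823 = 4.050 years.
γ_1 = 4.776/4.050 = 1.179; β = √(1 − 1/γ²) = √0.2809.

β = 0.530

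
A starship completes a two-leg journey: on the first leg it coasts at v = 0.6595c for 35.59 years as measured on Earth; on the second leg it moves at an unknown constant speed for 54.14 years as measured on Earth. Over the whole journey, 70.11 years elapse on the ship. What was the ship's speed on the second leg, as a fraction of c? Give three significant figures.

β = 0.599

Leg 1: γ = 1/√(1 − 0.6595²) = 1/√0.5651 = 1.330; τ_1 = 35.59/1.330 = 26.75 years.
Leg 2: speed unknown; τ_2 = 54.14/γ_2.
Total proper time: 26.75 + τ_2 = 70.11, so τ_2 = 70.11 − 26.75 = 43.36 years.
γ_2 = 54.14/43.36 = 1.249; β = √(1 − 1/γ²) = √0.3587.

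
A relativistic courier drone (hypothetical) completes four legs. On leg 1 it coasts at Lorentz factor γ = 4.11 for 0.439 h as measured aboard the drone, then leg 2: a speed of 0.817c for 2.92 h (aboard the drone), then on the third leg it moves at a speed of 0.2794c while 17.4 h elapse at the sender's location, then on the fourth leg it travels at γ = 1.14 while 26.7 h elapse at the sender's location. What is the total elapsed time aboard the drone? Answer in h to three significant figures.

Leg 1: 0.439 h is already measured aboard the drone.
Leg 2: 2.92 h is already measured aboard the drone.
Leg 3: γ = 1/√(1 − 0.2794²) = 1/√0.9219 = 1.041; τ_3 = 17.4/1.041 = 16.71 h.
Leg 4: γ = 1.14; τ_4 = 26.7/1.140 = 23.42 h.
Total: 0.4390 + 2.920 + 16.71 + 23.42 h.

τ = 43.5 h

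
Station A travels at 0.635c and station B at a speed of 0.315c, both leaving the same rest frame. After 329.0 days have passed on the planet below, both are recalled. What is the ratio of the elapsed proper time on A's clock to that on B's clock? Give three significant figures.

τ_A/τ_B = 0.814

A: γ = 1/√(1 − 0.635²) = 1/√0.5968 = 1.294. B: γ = 1/√(1 − 0.315²) = 1/√0.9008 = 1.054.
τ_A/τ_B = γ_B/γ_A = 1.054/1.294 = 0.8139, so τ_A/τ_B = 0.8139.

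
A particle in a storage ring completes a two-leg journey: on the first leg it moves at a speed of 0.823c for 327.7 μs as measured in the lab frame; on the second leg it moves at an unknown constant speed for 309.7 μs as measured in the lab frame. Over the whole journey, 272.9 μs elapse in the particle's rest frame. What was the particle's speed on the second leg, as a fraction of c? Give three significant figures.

β = 0.960

Leg 1: γ = 1/√(1 − 0.823²) = 1/√0.3227 = 1.760; τ_1 = 327.7/1.760 = 186.1 μs.
Leg 2: speed unknown; τ_2 = 309.7/γ_2.
Total proper time: 186.1 + τ_2 = 272.9, so τ_2 = 272.9 − 186.1 = 86.75 μs.
γ_2 = 309.7/86.75 = 3.570; β = √(1 − 1/γ²) = √0.9215.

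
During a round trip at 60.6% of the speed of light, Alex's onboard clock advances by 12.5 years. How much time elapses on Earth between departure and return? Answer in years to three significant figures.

β = 0.606; γ = 1/√(1 − 0.606²) = 1/√0.6328 = 1.257
Earth-frame duration is the dilated interval: Δt = γτ = 1.257 × 12.5 years.

Δt = 15.7 years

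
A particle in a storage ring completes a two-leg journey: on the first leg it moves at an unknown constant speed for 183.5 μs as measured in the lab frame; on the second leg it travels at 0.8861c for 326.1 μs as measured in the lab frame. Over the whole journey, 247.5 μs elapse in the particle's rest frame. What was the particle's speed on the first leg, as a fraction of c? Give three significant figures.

β = 0.851

Leg 1: speed unknown; τ_1 = 183.5/γ_1.
Leg 2: γ = 1/√(1 − 0.8861²) = 1/√0.2148 = 2.158; τ_2 = 326.1/2.158 = 151.1 μs.
Total proper time: τ_1 + 151.1 = 247.5, so τ_1 = 247.5 − 151.1 = 96.35 μs.
γ_1 = 183.5/96.35 = 1.904; β = √(1 − 1/γ²) = √0.7243.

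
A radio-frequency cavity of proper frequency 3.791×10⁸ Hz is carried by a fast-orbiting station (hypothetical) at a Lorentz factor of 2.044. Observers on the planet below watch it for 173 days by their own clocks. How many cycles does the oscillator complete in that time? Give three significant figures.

N = 2.77×10¹⁵

γ = 2.044
During 173 days of lab time, the oscillator's proper time advances by τ = Δt/γ = 173/2.044 = 84.64 days = 7.313×10⁶ s.
N = f × τ = 3.791×10⁸ × 7.313×10⁶ = 2.772×10¹⁵.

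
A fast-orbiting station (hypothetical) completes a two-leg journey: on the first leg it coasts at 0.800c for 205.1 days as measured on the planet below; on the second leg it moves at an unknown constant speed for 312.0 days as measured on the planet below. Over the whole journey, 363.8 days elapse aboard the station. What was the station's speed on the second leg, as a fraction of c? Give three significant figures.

β = 0.636

Leg 1: γ = 1/√(1 − 0.800²) = 5/3 ≈ 1.667; τ_1 = 205.1/1.667 = 123.1 days.
Leg 2: speed unknown; τ_2 = 312.0/γ_2.
Total proper time: 123.1 + τ_2 = 363.8, so τ_2 = 363.8 − 123.1 = 240.7 days.
γ_2 = 312.0/240.7 = 1.296; β = √(1 − 1/γ²) = √0.4046.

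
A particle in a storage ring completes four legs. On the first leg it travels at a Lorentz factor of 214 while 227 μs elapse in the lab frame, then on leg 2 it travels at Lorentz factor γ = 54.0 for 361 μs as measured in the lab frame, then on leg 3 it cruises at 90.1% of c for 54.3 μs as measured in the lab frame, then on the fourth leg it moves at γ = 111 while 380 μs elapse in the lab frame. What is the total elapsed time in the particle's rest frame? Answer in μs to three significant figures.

Leg 1: γ = 214; τ_1 = 227/214.0 = 1.061 μs.
Leg 2: γ = 54.0; τ_2 = 361/54.00 = 6.685 μs.
Leg 3: β = 0.901; γ = 1/√(1 − 0.901²) = 1/√0.1882 = 2.305; τ_3 = 54.3/2.305 = 23.56 μs.
Leg 4: γ = 111; τ_4 = 380/111.0 = 3.423 μs.
Total: 1.061 + 6.685 + 23.56 + 3.423 μs.

τ = 34.7 μs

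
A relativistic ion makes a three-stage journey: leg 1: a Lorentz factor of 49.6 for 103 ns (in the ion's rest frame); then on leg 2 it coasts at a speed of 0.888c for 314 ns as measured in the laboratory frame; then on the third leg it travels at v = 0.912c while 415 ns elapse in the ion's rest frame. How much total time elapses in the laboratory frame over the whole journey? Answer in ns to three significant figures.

Leg 1: γ = 49.6; Δt_1 = 49.60 × 103 = 5109 ns.
Leg 2: 314 ns is already measured in the laboratory frame.
Leg 3: γ = 1/√(1 − 0.912²) = 1/√0.1683 = 2.438; Δt_3 = 2.438 × 415 = 1012 ns.
Total: 5109 + 314.0 + 1012 ns.

Δt = 6430 ns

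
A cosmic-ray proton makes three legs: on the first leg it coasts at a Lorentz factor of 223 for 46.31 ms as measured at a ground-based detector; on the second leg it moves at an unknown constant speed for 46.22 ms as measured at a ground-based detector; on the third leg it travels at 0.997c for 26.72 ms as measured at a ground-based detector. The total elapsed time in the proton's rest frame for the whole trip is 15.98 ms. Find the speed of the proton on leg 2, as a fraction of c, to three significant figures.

Leg 1: γ = 223; τ_1 = 46.31/223.0 = 0.2077 ms.
Leg 2: speed unknown; τ_2 = 46.22/γ_2.
Leg 3: γ = 1/√(1 − 0.997²) = 1/√0.005991 = 12.92; τ_3 = 26.72/12.92 = 2.068 ms.
Total proper time: 0.2077 + τ_2 + 2.068 = 15.98, so τ_2 = 15.98 − 2.276 = 13.70 ms.
γ_2 = 46.22/13.70 = 3.373; β = √(1 − 1/γ²) = √0.9121.

β = 0.955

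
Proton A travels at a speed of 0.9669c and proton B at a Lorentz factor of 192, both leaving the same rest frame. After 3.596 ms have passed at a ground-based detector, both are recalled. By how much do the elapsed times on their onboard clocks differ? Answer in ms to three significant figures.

|τ_A − τ_B| = 0.899 ms

A: γ = 1/√(1 − 0.9669²) = 1/√0.06510 = 3.919; τ_A = 3.596/3.919 = 0.9175 ms.
B: γ = 192; τ_B = 3.596/192.0 = 0.01873 ms.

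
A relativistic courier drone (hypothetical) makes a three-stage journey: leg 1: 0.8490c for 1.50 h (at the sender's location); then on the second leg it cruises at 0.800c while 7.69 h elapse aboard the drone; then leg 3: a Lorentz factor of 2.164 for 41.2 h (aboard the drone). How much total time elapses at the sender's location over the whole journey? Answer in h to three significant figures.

Δt = 103 h

Leg 1: 1.50 h is already measured at the sender's location.
Leg 2: γ = 1/√(1 − 0.800²) = 5/3 ≈ 1.667; Δt_2 = 1.667 × 7.69 = 12.82 h.
Leg 3: γ = 2.164; Δt_3 = 2.164 × 41.2 = 89.16 h.
Total: 1.500 + 12.82 + 89.16 h.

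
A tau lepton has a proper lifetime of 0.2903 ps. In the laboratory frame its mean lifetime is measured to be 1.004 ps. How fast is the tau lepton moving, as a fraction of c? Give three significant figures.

v = 0.957c

γ = Δt/τ₀ = 1.004/0.2903 = 3.458
β = √(1 − 1/γ²) = √(1 − 0.08360) = √0.9164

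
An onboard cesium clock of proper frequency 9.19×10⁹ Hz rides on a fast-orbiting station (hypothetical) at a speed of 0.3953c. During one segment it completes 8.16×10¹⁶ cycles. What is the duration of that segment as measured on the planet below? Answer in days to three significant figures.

Δt = 112 days

γ = 1/√(1 − 0.3953²) = 1/√0.8437 = 1.089
Proper time for N cycles: τ = N/f = 8.16×10¹⁶/(9.19×10⁹) = 8.879×10⁶ s = 102.8 days.
Lab-frame duration Δt = γτ = 1.089 × 102.8 = 111.9 days.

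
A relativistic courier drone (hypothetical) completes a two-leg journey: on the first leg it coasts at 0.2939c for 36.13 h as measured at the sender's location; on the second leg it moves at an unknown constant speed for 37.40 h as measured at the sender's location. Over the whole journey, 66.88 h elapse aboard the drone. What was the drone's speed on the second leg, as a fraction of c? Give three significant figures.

Leg 1: γ = 1/√(1 − 0.2939²) = 1/√0.9136 = 1.046; τ_1 = 36.13/1.046 = 34.53 h.
Leg 2: speed unknown; τ_2 = 37.40/γ_2.
Total proper time: 34.53 + τ_2 = 66.88, so τ_2 = 66.88 − 34.53 = 32.35 h.
γ_2 = 37.40/32.35 = 1.156; β = √(1 − 1/γ²) = √0.2520.

β = 0.502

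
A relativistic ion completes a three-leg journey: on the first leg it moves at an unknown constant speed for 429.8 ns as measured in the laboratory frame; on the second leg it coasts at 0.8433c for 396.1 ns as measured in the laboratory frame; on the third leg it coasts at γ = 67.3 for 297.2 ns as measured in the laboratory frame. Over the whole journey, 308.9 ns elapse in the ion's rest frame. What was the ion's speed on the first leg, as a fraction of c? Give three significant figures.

β = 0.977

Leg 1: speed unknown; τ_1 = 429.8/γ_1.
Leg 2: γ = 1/√(1 − 0.8433²) = 1/√0.2888 = 1.861; τ_2 = 396.1/1.861 = 212.9 ns.
Leg 3: γ = 67.3; τ_3 = 297.2/67.30 = 4.416 ns.
Total proper time: τ_1 + 212.9 + 4.416 = 308.9, so τ_1 = 308.9 − 217.3 = 91.60 ns.
γ_1 = 429.8/91.60 = 4.692; β = √(1 − 1/γ²) = √0.9546.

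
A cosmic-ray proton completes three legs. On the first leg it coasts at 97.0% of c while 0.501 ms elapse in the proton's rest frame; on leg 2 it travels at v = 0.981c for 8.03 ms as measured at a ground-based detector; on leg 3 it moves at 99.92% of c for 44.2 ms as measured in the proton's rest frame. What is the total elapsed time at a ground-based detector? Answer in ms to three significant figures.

Leg 1: β = 0.970; γ = 1/√(1 − 0.970²) = 1/√0.05910 = 4.113; Δt_1 = 4.113 × 0.501 = 2.061 ms.
Leg 2: 8.03 ms is already measured at a ground-based detector.
Leg 3: β = 0.9992; γ = 1/√(1 − 0.9992²) = 1/√0.001599 = 25.01; Δt_3 = 25.01 × 44.2 = 1105 ms.
Total: 2.061 + 8.030 + 1105 ms.

Δt = 1120 ms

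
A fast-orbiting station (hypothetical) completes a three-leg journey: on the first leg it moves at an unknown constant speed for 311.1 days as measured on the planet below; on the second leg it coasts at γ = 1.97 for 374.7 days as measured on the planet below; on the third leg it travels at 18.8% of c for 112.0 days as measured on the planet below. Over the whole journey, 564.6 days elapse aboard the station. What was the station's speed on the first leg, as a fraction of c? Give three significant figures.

β = 0.527

Leg 1: speed unknown; τ_1 = 311.1/γ_1.
Leg 2: γ = 1.97; τ_2 = 374.7/1.970 = 190.2 days.
Leg 3: β = 0.188; γ = 1/√(1 − 0.188²) = 1/√0.9647 = 1.018; τ_3 = 112.0/1.018 = 110.0 days.
Total proper time: τ_1 + 190.2 + 110.0 = 564.6, so τ_1 = 564.6 − 300.2 = 264.4 days.
γ_1 = 311.1/264.4 = 1.177; β = √(1 − 1/γ²) = √0.2777.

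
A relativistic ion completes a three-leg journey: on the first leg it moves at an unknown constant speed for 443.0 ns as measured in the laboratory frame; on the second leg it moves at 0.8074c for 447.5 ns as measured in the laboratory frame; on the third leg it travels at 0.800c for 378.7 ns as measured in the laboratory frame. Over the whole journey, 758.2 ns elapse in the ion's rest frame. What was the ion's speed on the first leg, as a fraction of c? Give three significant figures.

β = 0.798

Leg 1: speed unknown; τ_1 = 443.0/γ_1.
Leg 2: γ = 1/√(1 − 0.8074²) = 1/√0.3481 = 1.695; τ_2 = 447.5/1.695 = 264.0 ns.
Leg 3: γ = 1/√(1 − 0.800²) = 5/3 ≈ 1.667; τ_3 = 378.7/1.667 = 227.2 ns.
Total proper time: τ_1 + 264.0 + 227.2 = 758.2, so τ_1 = 758.2 − 491.2 = 267.0 ns.
γ_1 = 443.0/267.0 = 1.659; β = √(1 − 1/γ²) = √0.6369.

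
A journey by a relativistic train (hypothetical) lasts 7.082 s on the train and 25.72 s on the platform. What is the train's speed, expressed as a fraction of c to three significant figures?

β = 0.961

The proper time is measured on the train (both events occur at the train's location); Δt is measured on the platform. γ = Δt/τ = 25.72/7.082 = 3.632.
β = √(1 − 1/γ²) = √(1 − 0.07582) = √0.9242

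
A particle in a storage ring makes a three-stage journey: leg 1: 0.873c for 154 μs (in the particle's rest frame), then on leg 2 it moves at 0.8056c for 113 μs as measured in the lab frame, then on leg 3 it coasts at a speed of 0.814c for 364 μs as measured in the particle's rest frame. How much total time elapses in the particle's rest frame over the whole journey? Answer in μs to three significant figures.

Leg 1: 154 μs is already measured in the particle's rest frame.
Leg 2: γ = 1/√(1 − 0.8056²) = 1/√0.3510 = 1.688; τ_2 = 113/1.688 = 66.95 μs.
Leg 3: 364 μs is already measured in the particle's rest frame.
Total: 154.0 + 66.95 + 364.0 μs.

τ = 585 μs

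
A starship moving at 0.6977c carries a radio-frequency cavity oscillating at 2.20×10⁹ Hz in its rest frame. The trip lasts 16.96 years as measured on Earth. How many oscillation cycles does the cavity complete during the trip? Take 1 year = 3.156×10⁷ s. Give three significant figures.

γ = 1/√(1 − 0.6977²) = 1/√0.5132 = 1.396
The oscillator's own cycle count is N = f × τ where τ is the proper time on the ship. τ = Δt/γ = 16.96/1.396 = 12.15 years = 3.835×10⁸ s.
N = 2.20×10⁹ × 3.835×10⁸ = 8.436×10¹⁷.

N = 8.44×10¹⁷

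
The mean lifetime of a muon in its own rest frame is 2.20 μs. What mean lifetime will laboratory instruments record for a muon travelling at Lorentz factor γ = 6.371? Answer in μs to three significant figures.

γ = 6.371
The rest-frame lifetime is the proper time; the lab measures the dilated interval Δt = γτ₀ = 6.371 × 2.20 μs.

Δt = 14.0 μs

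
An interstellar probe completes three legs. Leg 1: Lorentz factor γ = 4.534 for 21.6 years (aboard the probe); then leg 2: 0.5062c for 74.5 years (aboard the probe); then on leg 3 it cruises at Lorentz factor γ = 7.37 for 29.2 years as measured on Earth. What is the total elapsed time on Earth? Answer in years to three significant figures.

Δt = 214 years

Leg 1: γ = 4.534; Δt_1 = 4.534 × 21.6 = 97.93 years.
Leg 2: γ = 1/√(1 − 0.5062²) = 1/√0.7438 = 1.160; Δt_2 = 1.160 × 74.5 = 86.39 years.
Leg 3: 29.2 years is already measured on Earth.
Total: 97.93 + 86.39 + 29.20 years.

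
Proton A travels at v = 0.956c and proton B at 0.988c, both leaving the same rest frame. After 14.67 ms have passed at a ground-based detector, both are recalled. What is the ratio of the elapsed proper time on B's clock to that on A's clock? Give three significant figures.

A: γ = 1/√(1 − 0.956²) = 1/√0.08606 = 3.409. B: γ = 1/√(1 − 0.988²) = 1/√0.02386 = 6.474.
τ_A/τ_B = γ_B/γ_A = 6.474/3.409 = 1.899, so τ_B/τ_A = 0.5265.

τ_B/τ_A = 0.526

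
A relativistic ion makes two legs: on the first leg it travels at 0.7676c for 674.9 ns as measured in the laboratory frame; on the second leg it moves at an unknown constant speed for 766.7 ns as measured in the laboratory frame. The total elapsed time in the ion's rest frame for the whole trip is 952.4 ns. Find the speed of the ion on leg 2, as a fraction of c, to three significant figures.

Leg 1: γ = 1/√(1 − 0.7676²) = 1/√0.4108 = 1.560; τ_1 = 674.9/1.560 = 432.6 ns.
Leg 2: speed unknown; τ_2 = 766.7/γ_2.
Total proper time: 432.6 + τ_2 = 952.4, so τ_2 = 952.4 − 432.6 = 519.8 ns.
γ_2 = 766.7/519.8 = 1.475; β = √(1 − 1/γ²) = √0.5403.

β = 0.735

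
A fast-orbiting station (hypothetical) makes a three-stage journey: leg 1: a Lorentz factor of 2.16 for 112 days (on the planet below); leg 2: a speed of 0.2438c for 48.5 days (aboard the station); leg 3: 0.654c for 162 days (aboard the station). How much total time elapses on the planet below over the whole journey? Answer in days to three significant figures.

Leg 1: 112 days is already measured on the planet below.
Leg 2: γ = 1/√(1 − 0.2438²) = 1/√0.9406 = 1.031; Δt_2 = 1.031 × 48.5 = 50.01 days.
Leg 3: γ = 1/√(1 − 0.654²) = 1/√0.5723 = 1.322; Δt_3 = 1.322 × 162 = 214.1 days.
Total: 112.0 + 50.01 + 214.1 days.

Δt = 376 days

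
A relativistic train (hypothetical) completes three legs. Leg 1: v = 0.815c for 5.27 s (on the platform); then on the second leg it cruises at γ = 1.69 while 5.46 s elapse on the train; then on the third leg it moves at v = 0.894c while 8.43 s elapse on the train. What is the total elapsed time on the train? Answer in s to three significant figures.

τ = 16.9 s

Leg 1: γ = 1/√(1 − 0.815²) = 1/√0.3358 = 1.726; τ_1 = 5.27/1.726 = 3.054 s.
Leg 2: 5.46 s is already measured on the train.
Leg 3: 8.43 s is already measured on the train.
Total: 3.054 + 5.460 + 8.430 s.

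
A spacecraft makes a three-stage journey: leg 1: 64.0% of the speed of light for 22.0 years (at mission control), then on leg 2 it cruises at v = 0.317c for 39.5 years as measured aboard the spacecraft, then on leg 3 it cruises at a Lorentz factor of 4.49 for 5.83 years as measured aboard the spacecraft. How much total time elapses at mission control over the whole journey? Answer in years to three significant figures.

Leg 1: 22.0 years is already measured at mission control.
Leg 2: γ = 1/√(1 − 0.317²) = 1/√0.8995 = 1.054; Δt_2 = 1.054 × 39.5 = 41.65 years.
Leg 3: γ = 4.49; Δt_3 = 4.490 × 5.83 = 26.18 years.
Total: 22.00 + 41.65 + 26.18 years.

Δt = 89.8 years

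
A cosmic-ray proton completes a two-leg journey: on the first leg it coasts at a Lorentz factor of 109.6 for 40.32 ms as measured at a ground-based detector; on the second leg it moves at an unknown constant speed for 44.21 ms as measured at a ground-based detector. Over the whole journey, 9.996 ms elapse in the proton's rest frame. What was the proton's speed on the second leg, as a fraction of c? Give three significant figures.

β = 0.976

Leg 1: γ = 109.6; τ_1 = 40.32/109.6 = 0.3679 ms.
Leg 2: speed unknown; τ_2 = 44.21/γ_2.
Total proper time: 0.3679 + τ_2 = 9.996, so τ_2 = 9.996 − 0.3679 = 9.628 ms.
γ_2 = 44.21/9.628 = 4.592; β = √(1 − 1/γ²) = √0.9526.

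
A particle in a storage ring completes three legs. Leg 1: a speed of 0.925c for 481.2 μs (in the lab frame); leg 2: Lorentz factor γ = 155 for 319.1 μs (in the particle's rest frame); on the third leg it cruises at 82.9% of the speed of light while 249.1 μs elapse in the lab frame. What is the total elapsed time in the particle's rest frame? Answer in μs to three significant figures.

Leg 1: γ = 1/√(1 − 0.925²) = 1/√0.1444 = 2.632; τ_1 = 481.2/2.632 = 182.8 μs.
Leg 2: 319.1 μs is already measured in the particle's rest frame.
Leg 3: β = 0.829; γ = 1/√(1 − 0.829²) = 1/√0.3128 = 1.788; τ_3 = 249.1/1.788 = 139.3 μs.
Total: 182.8 + 319.1 + 139.3 μs.

τ = 641 μs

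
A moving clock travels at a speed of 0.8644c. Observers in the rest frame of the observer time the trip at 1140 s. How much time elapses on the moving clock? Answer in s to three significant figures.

τ = 573 s

γ = 1/√(1 − 0.8644²) = 1/√0.2528 = 1.989
The interval measured in the rest frame of the observer is the dilated one; the clock on the moving clock measures the proper time τ = Δt/γ = 1140/1.989 s.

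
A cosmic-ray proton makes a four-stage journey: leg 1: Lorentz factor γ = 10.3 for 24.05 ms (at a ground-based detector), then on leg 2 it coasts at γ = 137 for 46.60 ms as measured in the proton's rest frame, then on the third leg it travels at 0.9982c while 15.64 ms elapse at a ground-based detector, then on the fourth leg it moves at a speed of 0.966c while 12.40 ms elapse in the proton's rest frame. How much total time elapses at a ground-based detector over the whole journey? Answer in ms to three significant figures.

Δt = 6470 ms

Leg 1: 24.05 ms is already measured at a ground-based detector.
Leg 2: γ = 137; Δt_2 = 137.0 × 46.60 = 6384 ms.
Leg 3: 15.64 ms is already measured at a ground-based detector.
Leg 4: γ = 1/√(1 − 0.966²) = 1/√0.06684 = 3.868; Δt_4 = 3.868 × 12.40 = 47.96 ms.
Total: 24.05 + 6384 + 15.64 + 47.96 ms.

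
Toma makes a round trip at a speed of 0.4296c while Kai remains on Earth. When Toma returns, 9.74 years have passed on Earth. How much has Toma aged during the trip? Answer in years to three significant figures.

τ = 8.80 years

γ = 1/√(1 − 0.4296²) = 1/√0.8154 = 1.107
Toma's clock measures proper time along the trip: τ = Δt/γ = 9.74/1.107 years.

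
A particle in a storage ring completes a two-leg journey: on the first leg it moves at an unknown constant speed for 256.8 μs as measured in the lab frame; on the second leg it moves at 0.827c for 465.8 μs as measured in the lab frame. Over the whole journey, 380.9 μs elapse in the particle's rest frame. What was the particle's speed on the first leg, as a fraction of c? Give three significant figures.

β = 0.886

Leg 1: speed unknown; τ_1 = 256.8/γ_1.
Leg 2: γ = 1/√(1 − 0.827²) = 1/√0.3161 = 1.779; τ_2 = 465.8/1.779 = 261.9 μs.
Total proper time: τ_1 + 261.9 = 380.9, so τ_1 = 380.9 − 261.9 = 119.0 μs.
γ_1 = 256.8/119.0 = 2.158; β = √(1 − 1/γ²) = √0.7852.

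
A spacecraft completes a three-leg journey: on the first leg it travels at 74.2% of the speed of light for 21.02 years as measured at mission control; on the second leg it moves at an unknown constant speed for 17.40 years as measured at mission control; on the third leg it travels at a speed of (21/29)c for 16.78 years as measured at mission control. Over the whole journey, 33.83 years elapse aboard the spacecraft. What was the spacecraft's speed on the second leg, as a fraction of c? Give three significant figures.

β = 0.883

Leg 1: β = 0.742; γ = 1/√(1 − 0.742²) = 1/√0.4494 = 1.492; τ_1 = 21.02/1.492 = 14.09 years.
Leg 2: speed unknown; τ_2 = 17.40/γ_2.
Leg 3: γ = 1/√(1 − (21/29)²) = 29/20 = 1.450; τ_3 = 16.78/1.450 = 11.57 years.
Total proper time: 14.09 + τ_2 + 11.57 = 33.83, so τ_2 = 33.83 − 25.66 = 8.166 years.
γ_2 = 17.40/8.166 = 2.131; β = √(1 − 1/γ²) = √0.7798.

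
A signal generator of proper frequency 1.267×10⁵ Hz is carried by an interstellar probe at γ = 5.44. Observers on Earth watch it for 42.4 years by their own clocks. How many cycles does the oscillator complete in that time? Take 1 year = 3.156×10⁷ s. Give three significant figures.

N = 3.12×10¹³

γ = 5.44
During 42.4 years of lab time, the oscillator's proper time advances by τ = Δt/γ = 42.4/5.440 = 7.794 years = 2.460×10⁸ s.
N = f × τ = 1.267×10⁵ × 2.460×10⁸ = 3.117×10¹³.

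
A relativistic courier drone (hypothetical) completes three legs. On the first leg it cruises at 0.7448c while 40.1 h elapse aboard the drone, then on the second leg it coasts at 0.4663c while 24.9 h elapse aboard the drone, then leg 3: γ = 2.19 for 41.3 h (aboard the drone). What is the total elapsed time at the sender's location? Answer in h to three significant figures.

Leg 1: γ = 1/√(1 − 0.7448²) = 1/√0.4453 = 1.499; Δt_1 = 1.499 × 40.1 = 60.09 h.
Leg 2: γ = 1/√(1 − 0.4663²) = 1/√0.7826 = 1.130; Δt_2 = 1.130 × 24.9 = 28.15 h.
Leg 3: γ = 2.19; Δt_3 = 2.190 × 41.3 = 90.45 h.
Total: 60.09 + 28.15 + 90.45 h.

Δt = 179 h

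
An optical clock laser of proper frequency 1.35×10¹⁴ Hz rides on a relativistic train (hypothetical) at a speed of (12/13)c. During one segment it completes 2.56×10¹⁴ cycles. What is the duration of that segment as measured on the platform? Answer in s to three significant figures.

Δt = 4.93 s

γ = 1/√(1 − (12/13)²) = 13/5 = 2.600
Proper time for N cycles: τ = N/f = 2.56×10¹⁴/(1.35×10¹⁴) = 1.896×10⁰ s = 1.896 s.
Lab-frame duration Δt = γτ = 2.600 × 1.896 = 4.930 s.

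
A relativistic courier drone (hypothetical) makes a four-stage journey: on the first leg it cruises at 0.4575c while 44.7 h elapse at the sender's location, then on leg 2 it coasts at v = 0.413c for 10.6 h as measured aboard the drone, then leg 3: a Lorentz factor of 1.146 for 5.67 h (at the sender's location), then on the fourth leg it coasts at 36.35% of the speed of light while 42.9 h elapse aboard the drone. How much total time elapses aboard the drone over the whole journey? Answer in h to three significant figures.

τ = 98.2 h

Leg 1: γ = 1/√(1 − 0.4575²) = 1/√0.7907 = 1.125; τ_1 = 44.7/1.125 = 39.75 h.
Leg 2: 10.6 h is already measured aboard the drone.
Leg 3: γ = 1.146; τ_3 = 5.67/1.146 = 4.948 h.
Leg 4: 42.9 h is already measured aboard the drone.
Total: 39.75 + 10.60 + 4.948 + 42.90 h.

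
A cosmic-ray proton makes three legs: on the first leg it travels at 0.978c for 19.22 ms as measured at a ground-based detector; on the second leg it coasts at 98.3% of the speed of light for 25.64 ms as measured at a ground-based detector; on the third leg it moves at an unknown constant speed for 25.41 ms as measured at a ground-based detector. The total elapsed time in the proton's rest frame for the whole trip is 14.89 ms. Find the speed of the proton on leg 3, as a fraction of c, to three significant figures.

β = 0.970

Leg 1: γ = 1/√(1 − 0.978²) = 1/√0.04352 = 4.794; τ_1 = 19.22/4.794 = 4.009 ms.
Leg 2: β = 0.983; γ = 1/√(1 − 0.983²) = 1/√0.03371 = 5.446; τ_2 = 25.64/5.446 = 4.708 ms.
Leg 3: speed unknown; τ_3 = 25.41/γ_3.
Total proper time: 4.009 + 4.708 + τ_3 = 14.89, so τ_3 = 14.89 − 8.717 = 6.173 ms.
γ_3 = 25.41/6.173 = 4.116; β = √(1 − 1/γ²) = √0.9410.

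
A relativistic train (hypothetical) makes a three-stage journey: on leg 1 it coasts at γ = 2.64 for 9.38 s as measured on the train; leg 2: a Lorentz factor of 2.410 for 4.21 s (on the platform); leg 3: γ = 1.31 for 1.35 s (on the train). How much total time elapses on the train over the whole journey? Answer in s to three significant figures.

τ = 12.5 s

Leg 1: 9.38 s is already measured on the train.
Leg 2: γ = 2.410; τ_2 = 4.21/2.410 = 1.747 s.
Leg 3: 1.35 s is already measured on the train.
Total: 9.380 + 1.747 + 1.350 s.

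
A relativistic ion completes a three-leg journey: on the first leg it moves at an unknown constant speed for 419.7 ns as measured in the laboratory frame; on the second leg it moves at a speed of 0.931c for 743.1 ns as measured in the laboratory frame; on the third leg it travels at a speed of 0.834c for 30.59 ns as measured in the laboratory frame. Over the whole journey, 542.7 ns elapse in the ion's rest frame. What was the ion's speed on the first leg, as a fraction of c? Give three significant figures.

β = 0.795

Leg 1: speed unknown; τ_1 = 419.7/γ_1.
Leg 2: γ = 1/√(1 − 0.931²) = 1/√0.1332 = 2.740; τ_2 = 743.1/2.740 = 271.2 ns.
Leg 3: γ = 1/√(1 − 0.834²) = 1/√0.3044 = 1.812; τ_3 = 30.59/1.812 = 16.88 ns.
Total proper time: τ_1 + 271.2 + 16.88 = 542.7, so τ_1 = 542.7 − 288.1 = 254.6 ns.
γ_1 = 419.7/254.6 = 1.649; β = √(1 − 1/γ²) = √0.6321.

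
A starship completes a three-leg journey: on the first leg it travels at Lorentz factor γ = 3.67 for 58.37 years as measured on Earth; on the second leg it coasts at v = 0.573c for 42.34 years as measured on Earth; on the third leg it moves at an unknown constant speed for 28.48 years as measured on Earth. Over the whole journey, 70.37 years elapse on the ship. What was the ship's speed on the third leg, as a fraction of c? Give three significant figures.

Leg 1: γ = 3.67; τ_1 = 58.37/3.670 = 15.90 years.
Leg 2: γ = 1/√(1 − 0.573²) = 1/√0.6717 = 1.220; τ_2 = 42.34/1.220 = 34.70 years.
Leg 3: speed unknown; τ_3 = 28.48/γ_3.
Total proper time: 15.90 + 34.70 + τ_3 = 70.37, so τ_3 = 70.37 − 50.60 = 19.77 years.
γ_3 = 28.48/19.77 = 1.441; β = √(1 − 1/γ²) = √0.5184.

β = 0.720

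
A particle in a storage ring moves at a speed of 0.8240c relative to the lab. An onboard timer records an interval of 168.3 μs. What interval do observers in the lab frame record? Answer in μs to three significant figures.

γ = 1/√(1 − 0.8240²) = 1/√0.3210 = 1.765
The interval measured in the particle's rest frame is the proper time (both events occur at the same place in that frame); the lab-frame interval is Δt = γτ = 1.765 × 168.3 μs.

Δt = 297 μs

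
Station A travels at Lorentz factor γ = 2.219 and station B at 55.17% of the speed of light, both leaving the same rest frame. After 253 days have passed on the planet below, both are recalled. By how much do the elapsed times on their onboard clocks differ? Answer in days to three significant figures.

A: γ = 2.219; τ_A = 253/2.219 = 114.0 days.
B: β = 0.5517; γ = 1/√(1 − 0.5517²) = 1/√0.6956 = 1.199; τ_B = 253/1.199 = 211.0 days.

|τ_A − τ_B| = 97.0 days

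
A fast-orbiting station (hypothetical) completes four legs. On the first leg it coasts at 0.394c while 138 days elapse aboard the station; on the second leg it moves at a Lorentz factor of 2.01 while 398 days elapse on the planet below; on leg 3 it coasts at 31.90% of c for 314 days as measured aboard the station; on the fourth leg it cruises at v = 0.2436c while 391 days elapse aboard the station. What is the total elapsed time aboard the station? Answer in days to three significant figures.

τ = 1040 days

Leg 1: 138 days is already measured aboard the station.
Leg 2: γ = 2.01; τ_2 = 398/2.010 = 198.0 days.
Leg 3: 314 days is already measured aboard the station.
Leg 4: 391 days is already measured aboard the station.
Total: 138.0 + 198.0 + 314.0 + 391.0 days.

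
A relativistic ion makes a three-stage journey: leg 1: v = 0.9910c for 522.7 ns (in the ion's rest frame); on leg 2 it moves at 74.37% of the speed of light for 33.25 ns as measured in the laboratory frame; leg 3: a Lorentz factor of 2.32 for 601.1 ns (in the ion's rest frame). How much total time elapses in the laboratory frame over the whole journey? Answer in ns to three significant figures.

Leg 1: γ = 1/√(1 − 0.9910²) = 1/√0.01792 = 7.470; Δt_1 = 7.470 × 522.7 = 3905 ns.
Leg 2: 33.25 ns is already measured in the laboratory frame.
Leg 3: γ = 2.32; Δt_3 = 2.320 × 601.1 = 1395 ns.
Total: 3905 + 33.25 + 1395 ns.

Δt = 5330 ns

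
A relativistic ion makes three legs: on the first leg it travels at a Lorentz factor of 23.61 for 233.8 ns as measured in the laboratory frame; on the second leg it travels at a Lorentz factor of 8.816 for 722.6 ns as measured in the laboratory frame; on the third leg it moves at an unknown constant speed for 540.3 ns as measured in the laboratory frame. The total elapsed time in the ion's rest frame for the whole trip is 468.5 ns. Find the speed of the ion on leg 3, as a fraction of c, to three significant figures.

β = 0.717

Leg 1: γ = 23.61; τ_1 = 233.8/23.61 = 9.903 ns.
Leg 2: γ = 8.816; τ_2 = 722.6/8.816 = 81.96 ns.
Leg 3: speed unknown; τ_3 = 540.3/γ_3.
Total proper time: 9.903 + 81.96 + τ_3 = 468.5, so τ_3 = 468.5 − 91.87 = 376.6 ns.
γ_3 = 540.3/376.6 = 1.435; β = √(1 − 1/γ²) = √0.5141.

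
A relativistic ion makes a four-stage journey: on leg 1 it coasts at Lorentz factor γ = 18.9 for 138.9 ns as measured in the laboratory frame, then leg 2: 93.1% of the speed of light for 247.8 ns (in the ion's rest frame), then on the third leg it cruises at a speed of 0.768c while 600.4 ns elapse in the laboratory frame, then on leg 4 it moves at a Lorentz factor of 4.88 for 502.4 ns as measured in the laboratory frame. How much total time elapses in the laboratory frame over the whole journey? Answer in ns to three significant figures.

Δt = 1920 ns

Leg 1: 138.9 ns is already measured in the laboratory frame.
Leg 2: β = 0.931; γ = 1/√(1 − 0.931²) = 1/√0.1332 = 2.740; Δt_2 = 2.740 × 247.8 = 678.9 ns.
Leg 3: 600.4 ns is already measured in the laboratory frame.
Leg 4: 502.4 ns is already measured in the laboratory frame.
Total: 138.9 + 678.9 + 600.4 + 502.4 ns.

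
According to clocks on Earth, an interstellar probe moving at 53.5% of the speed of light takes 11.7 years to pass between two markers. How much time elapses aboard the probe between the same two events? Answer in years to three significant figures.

β = 0.535; γ = 1/√(1 − 0.535²) = 1/√0.7138 = 1.184
The interval measured on Earth is the dilated one; the clock aboard the probe measures the proper time τ = Δt/γ = 11.7/1.184 years.

τ = 9.88 years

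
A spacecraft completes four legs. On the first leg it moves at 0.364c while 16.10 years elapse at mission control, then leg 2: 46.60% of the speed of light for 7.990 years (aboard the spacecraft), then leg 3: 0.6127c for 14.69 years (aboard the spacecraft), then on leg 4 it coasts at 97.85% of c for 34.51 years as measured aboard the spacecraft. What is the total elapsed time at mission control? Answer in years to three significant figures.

Leg 1: 16.10 years is already measured at mission control.
Leg 2: β = 0.4660; γ = 1/√(1 − 0.4660²) = 1/√0.7828 = 1.130; Δt_2 = 1.130 × 7.990 = 9.030 years.
Leg 3: γ = 1/√(1 − 0.6127²) = 1/√0.6246 = 1.265; Δt_3 = 1.265 × 14.69 = 18.59 years.
Leg 4: β = 0.9785; γ = 1/√(1 − 0.9785²) = 1/√0.04254 = 4.849; Δt_4 = 4.849 × 34.51 = 167.3 years.
Total: 16.10 + 9.030 + 18.59 + 167.3 years.

Δt = 211 years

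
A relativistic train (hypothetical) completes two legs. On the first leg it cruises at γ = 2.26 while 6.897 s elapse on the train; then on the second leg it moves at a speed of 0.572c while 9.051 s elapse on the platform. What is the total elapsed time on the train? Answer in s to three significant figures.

τ = 14.3 s

Leg 1: 6.897 s is already measured on the train.
Leg 2: γ = 1/√(1 − 0.572²) = 1/√0.6728 = 1.219; τ_2 = 9.051/1.219 = 7.424 s.
Total: 6.897 + 7.424 s.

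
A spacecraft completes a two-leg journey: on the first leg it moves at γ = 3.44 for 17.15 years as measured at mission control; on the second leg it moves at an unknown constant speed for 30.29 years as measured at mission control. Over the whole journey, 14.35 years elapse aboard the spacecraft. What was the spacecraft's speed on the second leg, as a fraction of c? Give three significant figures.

Leg 1: γ = 3.44; τ_1 = 17.15/3.440 = 4.985 years.
Leg 2: speed unknown; τ_2 = 30.29/γ_2.
Total proper time: 4.985 + τ_2 = 14.35, so τ_2 = 14.35 − 4.985 = 9.365 years.
γ_2 = 30.29/9.365 = 3.235; β = √(1 − 1/γ²) = √0.9044.

β = 0.951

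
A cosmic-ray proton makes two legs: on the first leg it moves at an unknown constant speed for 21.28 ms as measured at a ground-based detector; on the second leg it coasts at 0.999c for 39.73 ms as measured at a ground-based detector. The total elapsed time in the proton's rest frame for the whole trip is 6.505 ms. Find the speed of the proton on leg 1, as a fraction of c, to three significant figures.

Leg 1: speed unknown; τ_1 = 21.28/γ_1.
Leg 2: γ = 1/√(1 − 0.999²) = 1/√0.001999 = 22.37; τ_2 = 39.73/22.37 = 1.776 ms.
Total proper time: τ_1 + 1.776 = 6.505, so τ_1 = 6.505 − 1.776 = 4.729 ms.
γ_1 = 21.28/4.729 = 4.500; β = √(1 − 1/γ²) = √0.9506.

β = 0.975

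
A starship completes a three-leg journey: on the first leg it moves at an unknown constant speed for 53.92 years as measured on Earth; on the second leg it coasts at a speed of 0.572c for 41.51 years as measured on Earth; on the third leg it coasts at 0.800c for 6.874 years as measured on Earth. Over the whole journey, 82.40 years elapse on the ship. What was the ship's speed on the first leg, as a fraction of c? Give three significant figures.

Leg 1: speed unknown; τ_1 = 53.92/γ_1.
Leg 2: γ = 1/√(1 − 0.572²) = 1/√0.6728 = 1.219; τ_2 = 41.51/1.219 = 34.05 years.
Leg 3: γ = 1/√(1 − 0.800²) = 5/3 ≈ 1.667; τ_3 = 6.874/1.667 = 4.124 years.
Total proper time: τ_1 + 34.05 + 4.124 = 82.40, so τ_1 = 82.40 − 38.17 = 44.23 years.
γ_1 = 53.92/44.23 = 1.219; β = √(1 − 1/γ²) = √0.3272.

β = 0.572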